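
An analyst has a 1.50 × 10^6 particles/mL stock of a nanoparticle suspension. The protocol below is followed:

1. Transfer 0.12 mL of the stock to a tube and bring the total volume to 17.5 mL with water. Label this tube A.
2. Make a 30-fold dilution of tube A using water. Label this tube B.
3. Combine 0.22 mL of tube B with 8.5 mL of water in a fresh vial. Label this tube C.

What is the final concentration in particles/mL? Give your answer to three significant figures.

Step 1: 0.12 mL brought to 17.5 mL → factor 17.5/0.12 = 145.83
Step 2: 30-fold → factor 30
Step 3: 0.22 mL + 8.5 mL = 8.72 mL total → factor 8.72/0.22 = 39.636
Overall dilution factor = 145.83 × 30 × 39.636 = 1.7341 × 10^5
Final = 1.50 × 10^6 particles/mL / 1.7341 × 10^5 = 8.65 particles/mL

8.65 particles/mL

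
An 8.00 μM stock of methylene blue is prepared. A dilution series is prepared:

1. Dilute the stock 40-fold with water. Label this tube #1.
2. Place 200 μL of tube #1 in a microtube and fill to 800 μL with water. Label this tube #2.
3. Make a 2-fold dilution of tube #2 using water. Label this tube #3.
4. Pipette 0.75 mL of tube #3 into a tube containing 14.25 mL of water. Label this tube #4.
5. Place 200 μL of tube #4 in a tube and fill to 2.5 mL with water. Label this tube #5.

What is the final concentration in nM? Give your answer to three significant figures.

Step 1: 40-fold → factor 40
Step 2: 200 μL brought to 800 μL → factor 800/200 = 4
Step 3: 2-fold → factor 2
Step 4: 0.75 mL + 14.25 mL = 15 mL total → factor 15/0.75 = 20
Step 5: 200 μL brought to 2.5 mL → factor 2500/200 = 12.5
Overall dilution factor = 40 × 4 × 2 × 20 × 12.5 = 80000
Final = 8.00 μM / 80000 = 0.0001000 μM = 0.100 nM

0.100 nM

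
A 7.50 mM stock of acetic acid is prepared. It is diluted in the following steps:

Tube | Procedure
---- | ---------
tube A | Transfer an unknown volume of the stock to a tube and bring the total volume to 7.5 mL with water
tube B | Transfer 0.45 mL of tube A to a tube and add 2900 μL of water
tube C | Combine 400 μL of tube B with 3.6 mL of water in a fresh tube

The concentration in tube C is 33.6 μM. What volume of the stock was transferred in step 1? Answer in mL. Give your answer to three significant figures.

2.50 mL

Step 1: v brought to 7.5 mL → factor = 7.5 mL/v
Step 2: 0.45 mL + 2900 μL = 3.35 mL total → factor 3.35/0.45 = 7.4444
Step 3: 400 μL + 3.6 mL = 4000 μL total → factor 4000/400 = 10
Product of known-step factors = 74.444
Overall factor = 7.50 mM / (33.6 μM) = 223.21
Step-1 factor = 223.21 / 74.444 = 2.9984
v = 7.5 mL / 2.9984 = 2.50 mL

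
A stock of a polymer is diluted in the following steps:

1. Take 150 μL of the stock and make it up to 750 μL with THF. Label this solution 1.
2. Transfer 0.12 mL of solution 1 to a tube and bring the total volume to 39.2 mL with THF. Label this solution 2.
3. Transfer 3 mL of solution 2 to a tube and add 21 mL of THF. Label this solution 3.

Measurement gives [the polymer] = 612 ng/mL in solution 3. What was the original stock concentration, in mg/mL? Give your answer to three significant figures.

Step 1: 150 μL brought to 750 μL → factor 750/150 = 5
Step 2: 0.12 mL brought to 39.2 mL → factor 39.2/0.12 = 326.67
Step 3: 3 mL + 21 mL = 24 mL total → factor 24/3 = 8
Overall dilution factor = 5 × 326.67 × 8 = 13067
Stock = 612 ng/mL × 13067 = 7.997 × 10^6 ng/mL = 8.00 mg/mL

8.00 mg/mL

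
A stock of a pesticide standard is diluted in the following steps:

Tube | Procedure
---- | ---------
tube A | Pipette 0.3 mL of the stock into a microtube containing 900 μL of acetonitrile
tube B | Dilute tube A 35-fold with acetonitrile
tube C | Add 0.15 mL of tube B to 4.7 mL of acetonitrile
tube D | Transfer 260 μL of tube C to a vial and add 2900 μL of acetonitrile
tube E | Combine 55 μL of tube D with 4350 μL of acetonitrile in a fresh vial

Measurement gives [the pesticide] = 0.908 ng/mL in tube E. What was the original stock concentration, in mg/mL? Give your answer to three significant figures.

4.00 mg/mL

Step 1: 0.3 mL + 900 μL = 1.2 mL total → factor 1.2/0.3 = 4
Step 2: 35-fold → factor 35
Step 3: 0.15 mL + 4.7 mL = 4.85 mL total → factor 4.85/0.15 = 32.333
Step 4: 260 μL + 2900 μL = 3160 μL total → factor 3160/260 = 12.154
Step 5: 55 μL + 4350 μL = 4405 μL total → factor 4405/55 = 80.091
Overall dilution factor = 4 × 35 × 32.333 × 12.154 × 80.091 = 4.4063 × 10^6
Stock = 0.908 ng/mL × 4.4063 × 10^6 = 4.001 × 10^6 ng/mL = 4.00 mg/mL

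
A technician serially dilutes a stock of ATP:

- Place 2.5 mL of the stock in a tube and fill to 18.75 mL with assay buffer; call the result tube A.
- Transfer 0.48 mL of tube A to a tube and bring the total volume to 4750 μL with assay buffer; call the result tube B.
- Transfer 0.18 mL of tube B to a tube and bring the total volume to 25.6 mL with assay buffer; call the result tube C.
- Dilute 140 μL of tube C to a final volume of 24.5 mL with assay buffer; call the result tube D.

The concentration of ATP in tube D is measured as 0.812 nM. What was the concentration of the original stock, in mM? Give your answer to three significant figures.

1.50 mM

Step 1: 2.5 mL brought to 18.75 mL → factor 18.75/2.5 = 7.5
Step 2: 0.48 mL brought to 4750 μL → factor 4.75/0.48 = 9.8958
Step 3: 0.18 mL brought to 25.6 mL → factor 25.6/0.18 = 142.22
Step 4: 140 μL brought to 24.5 mL → factor 24500/140 = 175
Overall dilution factor = 7.5 × 9.8958 × 142.22 × 175 = 1.8472 × 10^6
Stock = 0.812 nM × 1.8472 × 10^6 = 1.500 × 10^6 nM = 1.50 mM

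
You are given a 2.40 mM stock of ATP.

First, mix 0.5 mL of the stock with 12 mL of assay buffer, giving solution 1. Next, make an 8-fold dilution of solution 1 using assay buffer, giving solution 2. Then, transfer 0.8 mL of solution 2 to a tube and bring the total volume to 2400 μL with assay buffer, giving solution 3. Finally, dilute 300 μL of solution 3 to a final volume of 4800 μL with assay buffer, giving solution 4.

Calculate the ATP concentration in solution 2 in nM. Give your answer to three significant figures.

Step 1: 0.5 mL + 12 mL = 12.5 mL total → factor 12.5/0.5 = 25
Step 2: 8-fold → factor 8
Dilution factor through solution 2 = 25 × 8 = 200
[solution 2] = 2.40 mM / 200 = 0.01200 mM = 1.20 × 10^4 nM

1.20 × 10^4 nM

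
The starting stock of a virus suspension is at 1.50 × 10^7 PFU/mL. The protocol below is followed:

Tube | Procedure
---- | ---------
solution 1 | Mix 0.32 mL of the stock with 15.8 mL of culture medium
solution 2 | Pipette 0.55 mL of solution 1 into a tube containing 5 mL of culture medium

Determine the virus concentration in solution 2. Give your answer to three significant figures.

Step 1: 0.32 mL + 15.8 mL = 16.12 mL total → factor 16.12/0.32 = 50.375
Step 2: 0.55 mL + 5 mL = 5.55 mL total → factor 5.55/0.55 = 10.091
Overall dilution factor = 50.375 × 10.091 = 508.33
Final = 1.50 × 10^7 PFU/mL / 508.33 = 2.95 × 10^4 PFU/mL

2.95 × 10^4 PFU/mL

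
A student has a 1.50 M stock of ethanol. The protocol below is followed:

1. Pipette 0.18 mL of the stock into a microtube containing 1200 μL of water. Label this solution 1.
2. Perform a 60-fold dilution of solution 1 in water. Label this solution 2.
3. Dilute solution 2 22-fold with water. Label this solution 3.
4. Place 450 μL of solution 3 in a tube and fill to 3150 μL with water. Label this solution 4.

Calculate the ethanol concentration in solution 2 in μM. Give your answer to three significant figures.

3.26 × 10^3 μM

Step 1: 0.18 mL + 1200 μL = 1.38 mL total → factor 1.38/0.18 = 7.6667
Step 2: 60-fold → factor 60
Dilution factor through solution 2 = 7.6667 × 60 = 460
[solution 2] = 1.50 M / 460 = 0.003261 M = 3.26 × 10^3 μM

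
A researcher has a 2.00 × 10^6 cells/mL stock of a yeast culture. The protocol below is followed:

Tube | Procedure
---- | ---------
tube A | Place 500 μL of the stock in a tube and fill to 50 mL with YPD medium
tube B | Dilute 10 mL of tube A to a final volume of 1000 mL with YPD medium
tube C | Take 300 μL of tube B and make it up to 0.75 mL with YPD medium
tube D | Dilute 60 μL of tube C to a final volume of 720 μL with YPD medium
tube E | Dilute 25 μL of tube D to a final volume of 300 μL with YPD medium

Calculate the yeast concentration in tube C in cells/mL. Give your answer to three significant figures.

80.0 cells/mL

Step 1: 500 μL brought to 50 mL → factor 50000/500 = 100
Step 2: 10 mL brought to 1000 mL → factor 1000/10 = 100
Step 3: 300 μL brought to 0.75 mL → factor 750/300 = 2.5
Dilution factor through tube C = 100 × 100 × 2.5 = 25000
[tube C] = 2.00 × 10^6 cells/mL / 25000 = 80.0 cells/mL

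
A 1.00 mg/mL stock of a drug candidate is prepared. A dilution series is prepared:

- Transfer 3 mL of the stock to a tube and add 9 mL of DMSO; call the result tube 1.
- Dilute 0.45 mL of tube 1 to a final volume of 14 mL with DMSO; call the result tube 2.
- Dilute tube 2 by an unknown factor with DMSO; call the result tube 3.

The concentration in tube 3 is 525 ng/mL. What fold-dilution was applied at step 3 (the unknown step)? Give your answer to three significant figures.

15.3-fold

Step 1: 3 mL + 9 mL = 12 mL total → factor 12/3 = 4
Step 2: 0.45 mL brought to 14 mL → factor 14/0.45 = 31.111
Step 3: unknown factor x
Product of known-step factors = 124.44
Overall factor = 1.00 mg/mL / (525 ng/mL) = 1904.8
x = 1904.8 / 124.44 = 15.3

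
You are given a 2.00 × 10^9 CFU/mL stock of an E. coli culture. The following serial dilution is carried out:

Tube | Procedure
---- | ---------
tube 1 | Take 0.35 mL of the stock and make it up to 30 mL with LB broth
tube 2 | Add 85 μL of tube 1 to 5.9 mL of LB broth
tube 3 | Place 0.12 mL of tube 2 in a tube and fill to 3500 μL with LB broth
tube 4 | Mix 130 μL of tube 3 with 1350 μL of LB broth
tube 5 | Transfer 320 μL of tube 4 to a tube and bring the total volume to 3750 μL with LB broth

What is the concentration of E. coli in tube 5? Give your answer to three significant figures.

85.2 CFU/mL

Step 1: 0.35 mL brought to 30 mL → factor 30/0.35 = 85.714
Step 2: 85 μL + 5.9 mL = 5985 μL total → factor 5985/85 = 70.412
Step 3: 0.12 mL brought to 3500 μL → factor 3.5/0.12 = 29.167
Step 4: 130 μL + 1350 μL = 1480 μL total → factor 1480/130 = 11.385
Step 5: 320 μL brought to 3750 μL → factor 3750/320 = 11.719
Overall dilution factor = 85.714 × 70.412 × 29.167 × 11.385 × 11.719 = 2.3485 × 10^7
Final = 2.00 × 10^9 CFU/mL / 2.3485 × 10^7 = 85.2 CFU/mL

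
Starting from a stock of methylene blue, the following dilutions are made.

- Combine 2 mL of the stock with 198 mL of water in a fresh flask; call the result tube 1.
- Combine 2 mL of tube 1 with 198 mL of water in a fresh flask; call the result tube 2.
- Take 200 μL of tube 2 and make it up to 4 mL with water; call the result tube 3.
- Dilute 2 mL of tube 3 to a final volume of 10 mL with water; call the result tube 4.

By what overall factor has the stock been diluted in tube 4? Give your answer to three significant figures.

Step 1: 2 mL + 198 mL = 200 mL total → factor 200/2 = 100
Step 2: 2 mL + 198 mL = 200 mL total → factor 200/2 = 100
Step 3: 200 μL brought to 4 mL → factor 4000/200 = 20
Step 4: 2 mL brought to 10 mL → factor 10/2 = 5
Overall dilution factor = 100 × 100 × 20 × 5 = 1 × 10^6

1.00 × 10^6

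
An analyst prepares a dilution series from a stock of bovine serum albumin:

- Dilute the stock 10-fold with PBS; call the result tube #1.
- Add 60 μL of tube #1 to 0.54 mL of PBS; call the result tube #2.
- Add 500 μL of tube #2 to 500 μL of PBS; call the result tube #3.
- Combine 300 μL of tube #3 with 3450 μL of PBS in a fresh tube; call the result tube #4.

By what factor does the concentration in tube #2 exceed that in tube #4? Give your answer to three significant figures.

Step 1: 10-fold → factor 10
Step 2: 60 μL + 0.54 mL = 600 μL total → factor 600/60 = 10
Step 3: 500 μL + 500 μL = 1000 μL total → factor 1000/500 = 2
Step 4: 300 μL + 3450 μL = 3750 μL total → factor 3750/300 = 12.5
Dilution factor to tube #2 = 100; to tube #4 = 2500
[tube #2]/[tube #4] = (factor to tube #4)/(factor to tube #2) = 2500/100 = 25.0

25.0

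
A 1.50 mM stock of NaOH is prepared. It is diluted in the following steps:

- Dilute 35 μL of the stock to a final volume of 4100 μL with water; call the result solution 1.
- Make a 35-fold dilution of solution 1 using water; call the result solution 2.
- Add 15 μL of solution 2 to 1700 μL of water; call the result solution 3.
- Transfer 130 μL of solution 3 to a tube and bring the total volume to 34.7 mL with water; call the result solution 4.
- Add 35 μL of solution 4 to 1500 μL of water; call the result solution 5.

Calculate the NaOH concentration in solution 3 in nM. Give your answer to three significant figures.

3.20 nM

Step 1: 35 μL brought to 4100 μL → factor 4100/35 = 117.14
Step 2: 35-fold → factor 35
Step 3: 15 μL + 1700 μL = 1715 μL total → factor 1715/15 = 114.33
Dilution factor through solution 3 = 117.14 × 35 × 114.33 = 4.6877 × 10^5
[solution 3] = 1.50 mM / 4.6877 × 10^5 = 3.200 × 10^-6 mM = 3.20 nM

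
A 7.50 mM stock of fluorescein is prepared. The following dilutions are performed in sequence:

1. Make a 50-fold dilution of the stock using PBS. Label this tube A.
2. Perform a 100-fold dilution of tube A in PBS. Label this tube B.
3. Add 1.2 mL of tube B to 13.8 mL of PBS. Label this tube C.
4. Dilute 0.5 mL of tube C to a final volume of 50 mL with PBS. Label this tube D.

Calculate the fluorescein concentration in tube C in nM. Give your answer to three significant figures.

Step 1: 50-fold → factor 50
Step 2: 100-fold → factor 100
Step 3: 1.2 mL + 13.8 mL = 15 mL total → factor 15/1.2 = 12.5
Dilution factor through tube C = 50 × 100 × 12.5 = 62500
[tube C] = 7.50 mM / 62500 = 0.0001200 mM = 120 nM

120 nM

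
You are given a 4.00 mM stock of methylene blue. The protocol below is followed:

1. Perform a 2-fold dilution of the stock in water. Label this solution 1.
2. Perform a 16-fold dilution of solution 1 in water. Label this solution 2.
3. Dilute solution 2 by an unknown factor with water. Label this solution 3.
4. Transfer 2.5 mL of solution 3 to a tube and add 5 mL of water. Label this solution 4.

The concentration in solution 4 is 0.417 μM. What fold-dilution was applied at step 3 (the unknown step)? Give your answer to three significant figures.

Step 1: 2-fold → factor 2
Step 2: 16-fold → factor 16
Step 3: unknown factor x
Step 4: 2.5 mL + 5 mL = 7.5 mL total → factor 7.5/2.5 = 3
Product of known-step factors = 96
Overall factor = 4.00 mM / (0.417 μM) = 9592.3
x = 9592.3 / 96 = 99.9

99.9-fold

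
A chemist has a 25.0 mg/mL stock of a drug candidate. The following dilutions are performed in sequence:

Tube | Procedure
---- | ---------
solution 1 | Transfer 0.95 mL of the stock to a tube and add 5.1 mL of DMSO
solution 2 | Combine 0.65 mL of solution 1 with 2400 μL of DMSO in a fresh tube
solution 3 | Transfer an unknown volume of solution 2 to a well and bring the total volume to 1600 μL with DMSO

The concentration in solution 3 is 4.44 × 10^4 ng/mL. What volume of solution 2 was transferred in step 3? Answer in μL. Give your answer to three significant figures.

84.9 μL

Step 1: 0.95 mL + 5.1 mL = 6.05 mL total → factor 6.05/0.95 = 6.3684
Step 2: 0.65 mL + 2400 μL = 3.05 mL total → factor 3.05/0.65 = 4.6923
Step 3: v brought to 1600 μL → factor = 1600 μL/v
Product of known-step factors = 29.883
Overall factor = 25.0 mg/mL / (4.44 × 10^4 ng/mL) = 563.06
Step-3 factor = 563.06 / 29.883 = 18.843
v = 1600 μL / 18.843 = 84.9 μL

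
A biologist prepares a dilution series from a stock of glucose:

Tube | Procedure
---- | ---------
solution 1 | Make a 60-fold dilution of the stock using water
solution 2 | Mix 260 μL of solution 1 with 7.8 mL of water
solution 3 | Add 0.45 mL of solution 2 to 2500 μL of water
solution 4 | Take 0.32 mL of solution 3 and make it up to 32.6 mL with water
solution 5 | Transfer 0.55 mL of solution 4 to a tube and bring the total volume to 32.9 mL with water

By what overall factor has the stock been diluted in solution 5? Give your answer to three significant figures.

7.43 × 10^7

Step 1: 60-fold → factor 60
Step 2: 260 μL + 7.8 mL = 8060 μL total → factor 8060/260 = 31
Step 3: 0.45 mL + 2500 μL = 2.95 mL total → factor 2.95/0.45 = 6.5556
Step 4: 0.32 mL brought to 32.6 mL → factor 32.6/0.32 = 101.88
Step 5: 0.55 mL brought to 32.9 mL → factor 32.9/0.55 = 59.818
Overall dilution factor = 60 × 31 × 6.5556 × 101.88 × 59.818 = 7.4306 × 10^7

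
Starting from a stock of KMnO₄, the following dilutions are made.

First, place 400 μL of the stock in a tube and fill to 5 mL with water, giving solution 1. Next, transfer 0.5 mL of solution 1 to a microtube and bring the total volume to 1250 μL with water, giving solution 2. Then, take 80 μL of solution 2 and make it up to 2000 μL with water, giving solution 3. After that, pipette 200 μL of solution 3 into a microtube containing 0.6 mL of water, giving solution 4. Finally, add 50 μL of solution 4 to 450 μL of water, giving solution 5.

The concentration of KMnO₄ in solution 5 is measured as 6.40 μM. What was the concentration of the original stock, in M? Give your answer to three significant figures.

Step 1: 400 μL brought to 5 mL → factor 5000/400 = 12.5
Step 2: 0.5 mL brought to 1250 μL → factor 1.25/0.5 = 2.5
Step 3: 80 μL brought to 2000 μL → factor 2000/80 = 25
Step 4: 200 μL + 0.6 mL = 800 μL total → factor 800/200 = 4
Step 5: 50 μL + 450 μL = 500 μL total → factor 500/50 = 10
Overall dilution factor = 12.5 × 2.5 × 25 × 4 × 10 = 31250
Stock = 6.40 μM × 31250 = 2.000 × 10^5 μM = 0.200 M

0.200 M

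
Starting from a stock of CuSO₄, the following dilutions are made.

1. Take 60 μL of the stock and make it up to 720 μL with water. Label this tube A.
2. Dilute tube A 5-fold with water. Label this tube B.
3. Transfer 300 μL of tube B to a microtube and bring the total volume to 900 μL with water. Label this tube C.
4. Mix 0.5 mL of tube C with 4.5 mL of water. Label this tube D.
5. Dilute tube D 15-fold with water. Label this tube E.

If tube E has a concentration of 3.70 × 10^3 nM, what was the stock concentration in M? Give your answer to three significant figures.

Step 1: 60 μL brought to 720 μL → factor 720/60 = 12
Step 2: 5-fold → factor 5
Step 3: 300 μL brought to 900 μL → factor 900/300 = 3
Step 4: 0.5 mL + 4.5 mL = 5 mL total → factor 5/0.5 = 10
Step 5: 15-fold → factor 15
Overall dilution factor = 12 × 5 × 3 × 10 × 15 = 27000
Stock = 3.70 × 10^3 nM × 27000 = 9.990 × 10^7 nM = 0.0999 M

0.0999 M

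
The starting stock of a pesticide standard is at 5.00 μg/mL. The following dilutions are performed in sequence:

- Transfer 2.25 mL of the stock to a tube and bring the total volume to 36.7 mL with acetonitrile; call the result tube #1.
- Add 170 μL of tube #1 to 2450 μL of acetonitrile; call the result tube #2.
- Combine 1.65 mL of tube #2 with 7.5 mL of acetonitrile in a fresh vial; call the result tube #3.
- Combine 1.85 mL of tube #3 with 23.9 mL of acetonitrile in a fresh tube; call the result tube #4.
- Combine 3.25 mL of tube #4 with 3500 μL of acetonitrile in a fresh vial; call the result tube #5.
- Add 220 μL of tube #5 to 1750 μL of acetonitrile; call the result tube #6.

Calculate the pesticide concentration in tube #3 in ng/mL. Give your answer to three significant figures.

3.59 ng/mL

Step 1: 2.25 mL brought to 36.7 mL → factor 36.7/2.25 = 16.311
Step 2: 170 μL + 2450 μL = 2620 μL total → factor 2620/170 = 15.412
Step 3: 1.65 mL + 7.5 mL = 9.15 mL total → factor 9.15/1.65 = 5.5455
Dilution factor through tube #3 = 16.311 × 15.412 × 5.5455 = 1394
[tube #3] = 5.00 μg/mL / 1394 = 0.003587 μg/mL = 3.59 ng/mL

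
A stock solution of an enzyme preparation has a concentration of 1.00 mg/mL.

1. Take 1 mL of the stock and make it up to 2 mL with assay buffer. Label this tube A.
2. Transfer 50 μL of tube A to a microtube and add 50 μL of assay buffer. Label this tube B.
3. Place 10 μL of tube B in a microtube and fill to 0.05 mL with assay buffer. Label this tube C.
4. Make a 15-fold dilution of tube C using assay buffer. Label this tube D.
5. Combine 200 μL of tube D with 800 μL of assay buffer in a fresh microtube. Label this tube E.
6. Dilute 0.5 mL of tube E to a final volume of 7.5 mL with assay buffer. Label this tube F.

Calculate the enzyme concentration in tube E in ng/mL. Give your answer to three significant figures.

Step 1: 1 mL brought to 2 mL → factor 2/1 = 2
Step 2: 50 μL + 50 μL = 100 μL total → factor 100/50 = 2
Step 3: 10 μL brought to 0.05 mL → factor 50/10 = 5
Step 4: 15-fold → factor 15
Step 5: 200 μL + 800 μL = 1000 μL total → factor 1000/200 = 5
Dilution factor through tube E = 2 × 2 × 5 × 15 × 5 = 1500
[tube E] = 1.00 mg/mL / 1500 = 0.0006667 mg/mL = 667 ng/mL

667 ng/mL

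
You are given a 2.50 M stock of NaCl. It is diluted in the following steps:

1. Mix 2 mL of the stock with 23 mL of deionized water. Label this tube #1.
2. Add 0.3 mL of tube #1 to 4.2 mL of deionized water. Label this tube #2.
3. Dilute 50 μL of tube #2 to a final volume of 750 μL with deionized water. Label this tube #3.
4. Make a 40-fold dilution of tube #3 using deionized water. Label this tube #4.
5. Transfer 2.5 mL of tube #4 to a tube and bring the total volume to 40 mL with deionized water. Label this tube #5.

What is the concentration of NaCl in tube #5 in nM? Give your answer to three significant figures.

1.39 × 10^3 nM

Step 1: 2 mL + 23 mL = 25 mL total → factor 25/2 = 12.5
Step 2: 0.3 mL + 4.2 mL = 4.5 mL total → factor 4.5/0.3 = 15
Step 3: 50 μL brought to 750 μL → factor 750/50 = 15
Step 4: 40-fold → factor 40
Step 5: 2.5 mL brought to 40 mL → factor 40/2.5 = 16
Overall dilution factor = 12.5 × 15 × 15 × 40 × 16 = 1.8 × 10^6
Final = 2.50 M / 1.8 × 10^6 = 1.389 × 10^-6 M = 1.39 × 10^3 nM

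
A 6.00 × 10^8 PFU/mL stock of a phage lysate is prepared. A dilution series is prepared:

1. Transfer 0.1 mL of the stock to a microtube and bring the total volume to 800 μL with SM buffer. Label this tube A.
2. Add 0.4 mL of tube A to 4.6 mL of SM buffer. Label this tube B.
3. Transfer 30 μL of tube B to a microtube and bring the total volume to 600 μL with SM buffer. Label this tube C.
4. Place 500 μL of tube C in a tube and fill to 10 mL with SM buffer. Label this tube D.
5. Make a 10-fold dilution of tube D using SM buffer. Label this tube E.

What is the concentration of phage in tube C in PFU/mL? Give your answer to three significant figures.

Step 1: 0.1 mL brought to 800 μL → factor 0.8/0.1 = 8
Step 2: 0.4 mL + 4.6 mL = 5 mL total → factor 5/0.4 = 12.5
Step 3: 30 μL brought to 600 μL → factor 600/30 = 20
Dilution factor through tube C = 8 × 12.5 × 20 = 2000
[tube C] = 6.00 × 10^8 PFU/mL / 2000 = 3.00 × 10^5 PFU/mL

3.00 × 10^5 PFU/mL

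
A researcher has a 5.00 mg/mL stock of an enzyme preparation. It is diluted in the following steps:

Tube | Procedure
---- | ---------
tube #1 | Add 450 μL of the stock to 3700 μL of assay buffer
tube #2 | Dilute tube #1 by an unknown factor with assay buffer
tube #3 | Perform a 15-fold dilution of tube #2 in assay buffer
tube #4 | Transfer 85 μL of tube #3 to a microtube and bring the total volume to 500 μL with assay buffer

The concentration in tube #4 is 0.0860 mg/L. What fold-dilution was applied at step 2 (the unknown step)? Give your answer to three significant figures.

Step 1: 450 μL + 3700 μL = 4150 μL total → factor 4150/450 = 9.2222
Step 2: unknown factor x
Step 3: 15-fold → factor 15
Step 4: 85 μL brought to 500 μL → factor 500/85 = 5.8824
Product of known-step factors = 813.73
Overall factor = 5.00 mg/mL / (0.0860 mg/L) = 58140
x = 58140 / 813.73 = 71.4

71.4-fold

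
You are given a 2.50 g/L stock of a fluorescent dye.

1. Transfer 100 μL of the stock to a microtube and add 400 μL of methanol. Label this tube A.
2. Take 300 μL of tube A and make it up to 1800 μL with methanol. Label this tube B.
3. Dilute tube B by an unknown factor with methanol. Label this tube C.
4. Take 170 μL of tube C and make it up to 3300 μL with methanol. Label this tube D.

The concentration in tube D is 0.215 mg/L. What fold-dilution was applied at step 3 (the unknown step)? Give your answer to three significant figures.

Step 1: 100 μL + 400 μL = 500 μL total → factor 500/100 = 5
Step 2: 300 μL brought to 1800 μL → factor 1800/300 = 6
Step 3: unknown factor x
Step 4: 170 μL brought to 3300 μL → factor 3300/170 = 19.412
Product of known-step factors = 582.35
Overall factor = 2.50 g/L / (0.215 mg/L) = 11628
x = 11628 / 582.35 = 20.0

20.0-fold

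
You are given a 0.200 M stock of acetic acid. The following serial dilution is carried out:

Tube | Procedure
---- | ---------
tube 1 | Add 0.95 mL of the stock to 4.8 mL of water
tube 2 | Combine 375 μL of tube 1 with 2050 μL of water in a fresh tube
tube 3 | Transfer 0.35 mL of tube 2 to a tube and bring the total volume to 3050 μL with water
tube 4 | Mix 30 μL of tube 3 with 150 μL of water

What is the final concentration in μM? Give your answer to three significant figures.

Step 1: 0.95 mL + 4.8 mL = 5.75 mL total → factor 5.75/0.95 = 6.0526
Step 2: 375 μL + 2050 μL = 2425 μL total → factor 2425/375 = 6.4667
Step 3: 0.35 mL brought to 3050 μL → factor 3.05/0.35 = 8.7143
Step 4: 30 μL + 150 μL = 180 μL total → factor 180/30 = 6
Overall dilution factor = 6.0526 × 6.4667 × 8.7143 × 6 = 2046.5
Final = 0.200 M / 2046.5 = 9.773 × 10^-5 M = 97.7 μM

97.7 μM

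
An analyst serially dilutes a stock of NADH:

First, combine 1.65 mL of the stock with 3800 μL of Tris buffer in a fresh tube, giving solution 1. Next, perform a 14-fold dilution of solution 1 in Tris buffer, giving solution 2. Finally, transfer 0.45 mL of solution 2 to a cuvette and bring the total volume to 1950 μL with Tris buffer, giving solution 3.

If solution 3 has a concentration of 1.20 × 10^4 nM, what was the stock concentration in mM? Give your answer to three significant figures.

2.40 mM

Step 1: 1.65 mL + 3800 μL = 5.45 mL total → factor 5.45/1.65 = 3.303
Step 2: 14-fold → factor 14
Step 3: 0.45 mL brought to 1950 μL → factor 1.95/0.45 = 4.3333
Overall dilution factor = 3.303 × 14 × 4.3333 = 200.38
Stock = 1.20 × 10^4 nM × 200.38 = 2.405 × 10^6 nM = 2.40 mM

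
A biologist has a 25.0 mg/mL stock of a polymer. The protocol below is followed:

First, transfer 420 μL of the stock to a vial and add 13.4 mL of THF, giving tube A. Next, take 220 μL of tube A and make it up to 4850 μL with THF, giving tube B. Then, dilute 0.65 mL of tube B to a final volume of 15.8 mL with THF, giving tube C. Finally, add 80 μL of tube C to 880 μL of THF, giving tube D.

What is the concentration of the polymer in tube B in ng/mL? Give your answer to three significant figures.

3.45 × 10^4 ng/mL

Step 1: 420 μL + 13.4 mL = 13820 μL total → factor 13820/420 = 32.905
Step 2: 220 μL brought to 4850 μL → factor 4850/220 = 22.045
Dilution factor through tube B = 32.905 × 22.045 = 725.4
[tube B] = 25.0 mg/mL / 725.4 = 0.03446 mg/mL = 3.45 × 10^4 ng/mL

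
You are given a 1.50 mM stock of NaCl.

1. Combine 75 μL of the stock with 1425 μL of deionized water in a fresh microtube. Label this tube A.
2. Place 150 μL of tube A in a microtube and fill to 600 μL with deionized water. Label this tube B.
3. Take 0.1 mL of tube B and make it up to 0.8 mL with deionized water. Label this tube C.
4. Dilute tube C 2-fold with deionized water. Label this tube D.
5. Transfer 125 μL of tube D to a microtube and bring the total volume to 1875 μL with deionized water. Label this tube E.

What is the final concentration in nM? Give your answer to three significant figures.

78.1 nM

Step 1: 75 μL + 1425 μL = 1500 μL total → factor 1500/75 = 20
Step 2: 150 μL brought to 600 μL → factor 600/150 = 4
Step 3: 0.1 mL brought to 0.8 mL → factor 0.8/0.1 = 8
Step 4: 2-fold → factor 2
Step 5: 125 μL brought to 1875 μL → factor 1875/125 = 15
Overall dilution factor = 20 × 4 × 8 × 2 × 15 = 19200
Final = 1.50 mM / 19200 = 7.813 × 10^-5 mM = 78.1 nM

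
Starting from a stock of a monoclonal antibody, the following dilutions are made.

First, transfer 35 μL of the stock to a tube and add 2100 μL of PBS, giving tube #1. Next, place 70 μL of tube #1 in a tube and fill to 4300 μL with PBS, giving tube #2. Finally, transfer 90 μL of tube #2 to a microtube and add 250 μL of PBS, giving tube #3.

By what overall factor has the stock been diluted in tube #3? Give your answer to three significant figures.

Step 1: 35 μL + 2100 μL = 2135 μL total → factor 2135/35 = 61
Step 2: 70 μL brought to 4300 μL → factor 4300/70 = 61.429
Step 3: 90 μL + 250 μL = 340 μL total → factor 340/90 = 3.7778
Overall dilution factor = 61 × 61.429 × 3.7778 = 14156

1.42 × 10^4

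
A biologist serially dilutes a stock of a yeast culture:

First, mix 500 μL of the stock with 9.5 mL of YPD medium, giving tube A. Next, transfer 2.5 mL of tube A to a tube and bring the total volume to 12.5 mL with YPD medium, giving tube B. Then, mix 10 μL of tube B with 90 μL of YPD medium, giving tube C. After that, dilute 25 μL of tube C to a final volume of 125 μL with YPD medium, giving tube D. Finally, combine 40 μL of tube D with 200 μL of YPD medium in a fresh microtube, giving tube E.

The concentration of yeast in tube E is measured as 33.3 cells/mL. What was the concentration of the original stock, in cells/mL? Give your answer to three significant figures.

Step 1: 500 μL + 9.5 mL = 10000 μL total → factor 10000/500 = 20
Step 2: 2.5 mL brought to 12.5 mL → factor 12.5/2.5 = 5
Step 3: 10 μL + 90 μL = 100 μL total → factor 100/10 = 10
Step 4: 25 μL brought to 125 μL → factor 125/25 = 5
Step 5: 40 μL + 200 μL = 240 μL total → factor 240/40 = 6
Overall dilution factor = 20 × 5 × 10 × 5 × 6 = 30000
Stock = 33.3 cells/mL × 30000 = 9.99 × 10^5 cells/mL

9.99 × 10^5 cells/mL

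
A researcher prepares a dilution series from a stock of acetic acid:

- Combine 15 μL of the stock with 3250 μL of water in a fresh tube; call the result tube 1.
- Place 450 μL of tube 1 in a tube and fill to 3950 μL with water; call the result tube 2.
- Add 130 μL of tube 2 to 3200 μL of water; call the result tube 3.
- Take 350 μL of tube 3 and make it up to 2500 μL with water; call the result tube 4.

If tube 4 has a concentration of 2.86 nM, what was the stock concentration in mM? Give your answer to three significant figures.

Step 1: 15 μL + 3250 μL = 3265 μL total → factor 3265/15 = 217.67
Step 2: 450 μL brought to 3950 μL → factor 3950/450 = 8.7778
Step 3: 130 μL + 3200 μL = 3330 μL total → factor 3330/130 = 25.615
Step 4: 350 μL brought to 2500 μL → factor 2500/350 = 7.1429
Overall dilution factor = 217.67 × 8.7778 × 25.615 × 7.1429 = 3.4958 × 10^5
Stock = 2.86 nM × 3.4958 × 10^5 = 9.998 × 10^5 nM = 1.00 mM

1.00 mM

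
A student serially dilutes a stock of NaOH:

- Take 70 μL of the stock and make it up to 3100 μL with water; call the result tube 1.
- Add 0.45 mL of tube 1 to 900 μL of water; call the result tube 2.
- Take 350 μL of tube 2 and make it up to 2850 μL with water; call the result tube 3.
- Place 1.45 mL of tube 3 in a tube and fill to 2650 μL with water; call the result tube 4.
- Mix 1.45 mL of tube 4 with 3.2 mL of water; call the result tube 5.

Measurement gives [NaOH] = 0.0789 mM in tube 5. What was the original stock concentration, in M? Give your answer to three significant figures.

Step 1: 70 μL brought to 3100 μL → factor 3100/70 = 44.286
Step 2: 0.45 mL + 900 μL = 1.35 mL total → factor 1.35/0.45 = 3
Step 3: 350 μL brought to 2850 μL → factor 2850/350 = 8.1429
Step 4: 1.45 mL brought to 2650 μL → factor 2.65/1.45 = 1.8276
Step 5: 1.45 mL + 3.2 mL = 4.65 mL total → factor 4.65/1.45 = 3.2069
Overall dilution factor = 44.286 × 3 × 8.1429 × 1.8276 × 3.2069 = 6340.5
Stock = 0.0789 mM × 6340.5 = 500.3 mM = 0.500 M

0.500 M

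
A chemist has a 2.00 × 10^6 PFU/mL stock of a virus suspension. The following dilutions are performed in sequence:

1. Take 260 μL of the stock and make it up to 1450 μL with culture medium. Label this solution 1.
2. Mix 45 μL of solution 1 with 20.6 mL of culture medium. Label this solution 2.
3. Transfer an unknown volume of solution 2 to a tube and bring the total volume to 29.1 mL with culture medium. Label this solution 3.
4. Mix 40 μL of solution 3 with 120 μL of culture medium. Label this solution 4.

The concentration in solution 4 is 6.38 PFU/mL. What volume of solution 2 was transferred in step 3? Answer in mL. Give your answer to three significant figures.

Step 1: 260 μL brought to 1450 μL → factor 1450/260 = 5.5769
Step 2: 45 μL + 20.6 mL = 20645 μL total → factor 20645/45 = 458.78
Step 3: v brought to 29.1 mL → factor = 29.1 mL/v
Step 4: 40 μL + 120 μL = 160 μL total → factor 160/40 = 4
Product of known-step factors = 10234
Overall factor = 2.00 × 10^6 PFU/mL / (6.38 PFU/mL) = 3.1348 × 10^5
Step-3 factor = 3.1348 × 10^5 / 10234 = 30.63
v = 29.1 mL / 30.63 = 0.950 mL

0.950 mL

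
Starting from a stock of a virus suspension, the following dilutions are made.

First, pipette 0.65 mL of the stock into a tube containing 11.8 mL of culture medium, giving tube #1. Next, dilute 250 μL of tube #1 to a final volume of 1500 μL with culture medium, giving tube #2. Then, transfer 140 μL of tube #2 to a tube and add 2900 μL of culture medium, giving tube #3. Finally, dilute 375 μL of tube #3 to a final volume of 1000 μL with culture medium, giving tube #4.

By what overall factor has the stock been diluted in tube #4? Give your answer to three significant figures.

6.65 × 10^3

Step 1: 0.65 mL + 11.8 mL = 12.45 mL total → factor 12.45/0.65 = 19.154
Step 2: 250 μL brought to 1500 μL → factor 1500/250 = 6
Step 3: 140 μL + 2900 μL = 3040 μL total → factor 3040/140 = 21.714
Step 4: 375 μL brought to 1000 μL → factor 1000/375 = 2.6667
Overall dilution factor = 19.154 × 6 × 21.714 × 2.6667 = 6654.6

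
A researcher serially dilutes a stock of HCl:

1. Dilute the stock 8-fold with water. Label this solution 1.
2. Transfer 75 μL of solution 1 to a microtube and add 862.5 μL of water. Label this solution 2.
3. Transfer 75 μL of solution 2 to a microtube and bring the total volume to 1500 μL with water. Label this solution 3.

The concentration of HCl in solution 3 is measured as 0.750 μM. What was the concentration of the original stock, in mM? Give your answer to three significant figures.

Step 1: 8-fold → factor 8
Step 2: 75 μL + 862.5 μL = 937.5 μL total → factor 937.5/75 = 12.5
Step 3: 75 μL brought to 1500 μL → factor 1500/75 = 20
Overall dilution factor = 8 × 12.5 × 20 = 2000
Stock = 0.750 μM × 2000 = 1500 μM = 1.50 mM

1.50 mM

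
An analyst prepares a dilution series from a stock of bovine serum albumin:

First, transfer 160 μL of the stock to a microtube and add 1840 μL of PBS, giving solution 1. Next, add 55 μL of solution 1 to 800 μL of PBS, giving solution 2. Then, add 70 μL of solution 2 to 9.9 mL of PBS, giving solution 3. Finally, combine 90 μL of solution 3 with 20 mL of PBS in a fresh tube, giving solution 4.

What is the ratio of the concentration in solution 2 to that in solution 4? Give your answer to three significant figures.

3.18 × 10^4

Step 1: 160 μL + 1840 μL = 2000 μL total → factor 2000/160 = 12.5
Step 2: 55 μL + 800 μL = 855 μL total → factor 855/55 = 15.545
Step 3: 70 μL + 9.9 mL = 9970 μL total → factor 9970/70 = 142.43
Step 4: 90 μL + 20 mL = 20090 μL total → factor 20090/90 = 223.22
Dilution factor to solution 2 = 194.32; to solution 4 = 6.178 × 10^6
[solution 2]/[solution 4] = (factor to solution 4)/(factor to solution 2) = 6.178 × 10^6/194.32 = 3.18 × 10^4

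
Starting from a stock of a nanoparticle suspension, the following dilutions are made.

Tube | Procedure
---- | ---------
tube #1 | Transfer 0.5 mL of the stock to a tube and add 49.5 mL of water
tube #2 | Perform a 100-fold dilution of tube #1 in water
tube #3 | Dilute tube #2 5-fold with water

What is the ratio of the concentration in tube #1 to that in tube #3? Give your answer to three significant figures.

500

Step 1: 0.5 mL + 49.5 mL = 50 mL total → factor 50/0.5 = 100
Step 2: 100-fold → factor 100
Step 3: 5-fold → factor 5
Dilution factor to tube #1 = 100; to tube #3 = 50000
[tube #1]/[tube #3] = (factor to tube #3)/(factor to tube #1) = 50000/100 = 500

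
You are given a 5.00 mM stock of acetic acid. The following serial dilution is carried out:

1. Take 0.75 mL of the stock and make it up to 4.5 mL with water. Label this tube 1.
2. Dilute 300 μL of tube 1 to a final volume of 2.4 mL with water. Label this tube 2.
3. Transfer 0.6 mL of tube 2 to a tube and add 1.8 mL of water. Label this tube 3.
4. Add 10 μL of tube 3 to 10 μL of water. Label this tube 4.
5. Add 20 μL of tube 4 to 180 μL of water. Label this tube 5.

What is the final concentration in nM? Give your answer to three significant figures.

Step 1: 0.75 mL brought to 4.5 mL → factor 4.5/0.75 = 6
Step 2: 300 μL brought to 2.4 mL → factor 2400/300 = 8
Step 3: 0.6 mL + 1.8 mL = 2.4 mL total → factor 2.4/0.6 = 4
Step 4: 10 μL + 10 μL = 20 μL total → factor 20/10 = 2
Step 5: 20 μL + 180 μL = 200 μL total → factor 200/20 = 10
Overall dilution factor = 6 × 8 × 4 × 2 × 10 = 3840
Final = 5.00 mM / 3840 = 0.001302 mM = 1.30 × 10^3 nM

1.30 × 10^3 nM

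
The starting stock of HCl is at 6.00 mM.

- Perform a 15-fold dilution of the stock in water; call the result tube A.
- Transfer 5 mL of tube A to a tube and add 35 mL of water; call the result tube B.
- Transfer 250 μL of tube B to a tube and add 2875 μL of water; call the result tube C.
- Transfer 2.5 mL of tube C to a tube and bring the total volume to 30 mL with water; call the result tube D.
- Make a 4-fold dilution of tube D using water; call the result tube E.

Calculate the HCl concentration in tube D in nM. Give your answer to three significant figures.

Step 1: 15-fold → factor 15
Step 2: 5 mL + 35 mL = 40 mL total → factor 40/5 = 8
Step 3: 250 μL + 2875 μL = 3125 μL total → factor 3125/250 = 12.5
Step 4: 2.5 mL brought to 30 mL → factor 30/2.5 = 12
Dilution factor through tube D = 15 × 8 × 12.5 × 12 = 18000
[tube D] = 6.00 mM / 18000 = 0.0003333 mM = 333 nM

333 nM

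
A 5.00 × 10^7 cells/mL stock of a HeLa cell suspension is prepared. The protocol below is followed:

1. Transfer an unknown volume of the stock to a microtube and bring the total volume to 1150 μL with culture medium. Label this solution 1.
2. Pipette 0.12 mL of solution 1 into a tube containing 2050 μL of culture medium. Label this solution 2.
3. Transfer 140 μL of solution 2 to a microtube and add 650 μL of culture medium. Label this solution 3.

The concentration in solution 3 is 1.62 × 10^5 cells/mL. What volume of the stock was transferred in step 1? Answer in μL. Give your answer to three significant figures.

Step 1: v brought to 1150 μL → factor = 1150 μL/v
Step 2: 0.12 mL + 2050 μL = 2.17 mL total → factor 2.17/0.12 = 18.083
Step 3: 140 μL + 650 μL = 790 μL total → factor 790/140 = 5.6429
Product of known-step factors = 102.04
Overall factor = 5.00 × 10^7 cells/mL / (1.62 × 10^5 cells/mL) = 308.64
Step-1 factor = 308.64 / 102.04 = 3.0247
v = 1150 μL / 3.0247 = 380 μL

380 μL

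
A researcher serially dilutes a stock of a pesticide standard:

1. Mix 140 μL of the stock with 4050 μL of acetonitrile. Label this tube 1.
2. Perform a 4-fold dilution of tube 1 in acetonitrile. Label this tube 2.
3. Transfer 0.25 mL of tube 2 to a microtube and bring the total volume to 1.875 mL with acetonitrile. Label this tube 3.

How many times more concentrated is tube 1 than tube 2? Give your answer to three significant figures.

4.00

Step 1: 140 μL + 4050 μL = 4190 μL total → factor 4190/140 = 29.929
Step 2: 4-fold → factor 4
Dilution factor to tube 1 = 29.929; to tube 2 = 119.71
[tube 1]/[tube 2] = (factor to tube 2)/(factor to tube 1) = 119.71/29.929 = 4.00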